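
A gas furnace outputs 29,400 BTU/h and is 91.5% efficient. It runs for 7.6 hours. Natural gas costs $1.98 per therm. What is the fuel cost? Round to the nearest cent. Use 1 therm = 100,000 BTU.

Heat delivered = 29,400 BTU/h × 7.6 h = 223,440 BTU
Gas input = 223,440 / 0.915 = 244,197 BTU
= 244,197 / 100,000 = 2.442 therm
Cost = 2.442 × $1.98/therm = $4.84

$4.84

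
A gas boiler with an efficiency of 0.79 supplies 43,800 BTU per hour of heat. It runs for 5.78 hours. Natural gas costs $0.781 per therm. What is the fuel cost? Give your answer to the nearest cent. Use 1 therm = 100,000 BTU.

$2.50

Heat delivered = 43,800 BTU/h × 5.78 h = 253,164 BTU
Gas input = 253,164 / 0.79 = 320,461 BTU
= 320,461 / 100,000 = 3.205 therm
Cost = 3.205 × $0.781/therm = $2.50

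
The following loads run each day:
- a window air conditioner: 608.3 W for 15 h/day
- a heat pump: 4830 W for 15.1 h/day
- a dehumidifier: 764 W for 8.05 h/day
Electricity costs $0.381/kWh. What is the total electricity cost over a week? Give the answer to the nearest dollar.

window air conditioner: 608.3 W × 15 h × 7 d = 63,872 Wh = 63.87 kWh
heat pump: 4830 W × 15.1 h × 7 d = 510,531 Wh = 510.5 kWh
dehumidifier: 764 W × 8.05 h × 7 d = 43,051 Wh = 43.05 kWh
Total energy = 63.87 + 510.5 + 43.05 = 617.5 kWh
Cost = 617.5 kWh × $0.381 = $235.25 ≈ $235

$235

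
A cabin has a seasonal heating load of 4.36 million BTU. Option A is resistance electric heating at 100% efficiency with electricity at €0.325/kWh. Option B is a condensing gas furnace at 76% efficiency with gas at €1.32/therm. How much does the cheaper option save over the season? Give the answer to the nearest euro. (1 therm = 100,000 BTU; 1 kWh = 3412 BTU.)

€340

Heat load = 4.36 × 10⁶ BTU = 4,360,000 BTU
Gas: input = 4,360,000 / 0.76 = 5,736,842 BTU = 57.37 therm → 57.37 × €1.32 = €75.73
Electric: 4,360,000 BTU / 3412 = 1,278 kWh → × €0.325 = €415.30
Difference = |€75.73 − €415.30| = €339.57 ≈ €340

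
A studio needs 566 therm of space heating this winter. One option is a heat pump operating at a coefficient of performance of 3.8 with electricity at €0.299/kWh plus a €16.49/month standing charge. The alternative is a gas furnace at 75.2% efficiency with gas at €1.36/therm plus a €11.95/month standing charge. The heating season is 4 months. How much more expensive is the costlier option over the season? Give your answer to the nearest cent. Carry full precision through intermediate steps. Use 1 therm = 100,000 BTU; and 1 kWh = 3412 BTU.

€299.80

Heat load = 566 therm × 100,000 = 56,600,000 BTU
Gas: input = 56,600,000 / 0.752 = 75,265,957 BTU = 752.7 therm → 752.7 × €1.36 = €1,023.62; + 4 × €11.95 standing = €1,071.42
Heat pump: 56,600,000 BTU / 3412 = 16,590 kWh heat; / 3.8 = 4,365 kWh in → × €0.299 = €1,305.25; + 4 × €16.49 standing = €1,371.21
Difference = |€1,071.42 − €1,371.21| = €299.80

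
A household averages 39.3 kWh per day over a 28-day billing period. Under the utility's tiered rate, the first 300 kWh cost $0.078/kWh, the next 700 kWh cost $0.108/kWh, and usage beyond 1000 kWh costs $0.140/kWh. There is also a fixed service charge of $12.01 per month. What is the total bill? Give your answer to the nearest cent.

$125.07

Usage = 39.3 kWh/day × 28 days = 1100.4 kWh
First 300 kWh × $0.078 = $23.40
Next 700 kWh × $0.108 = $75.60
Remaining 100.4 kWh × $0.140 = $14.06
Energy charge = $113.06; + service $12.01 = $125.07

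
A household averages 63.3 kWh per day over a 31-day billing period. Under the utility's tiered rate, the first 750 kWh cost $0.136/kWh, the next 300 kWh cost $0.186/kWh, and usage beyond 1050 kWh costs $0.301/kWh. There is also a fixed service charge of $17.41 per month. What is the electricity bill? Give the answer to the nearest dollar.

$450

Usage = 63.3 kWh/day × 31 days = 1962.3 kWh
First 750 kWh × $0.136 = $102.00
Next 300 kWh × $0.186 = $55.80
Remaining 912.3 kWh × $0.301 = $274.60
Energy charge = $432.40; + service $17.41 = $449.81 ≈ $450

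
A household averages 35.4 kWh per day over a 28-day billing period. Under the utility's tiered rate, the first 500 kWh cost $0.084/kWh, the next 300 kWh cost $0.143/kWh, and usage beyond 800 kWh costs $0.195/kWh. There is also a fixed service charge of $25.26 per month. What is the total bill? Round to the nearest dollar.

$147

Usage = 35.4 kWh/day × 28 days = 991.2 kWh
First 500 kWh × $0.084 = $42.00
Next 300 kWh × $0.143 = $42.90
Remaining 191.2 kWh × $0.195 = $37.28
Energy charge = $122.18; + service $25.26 = $147.44 ≈ $147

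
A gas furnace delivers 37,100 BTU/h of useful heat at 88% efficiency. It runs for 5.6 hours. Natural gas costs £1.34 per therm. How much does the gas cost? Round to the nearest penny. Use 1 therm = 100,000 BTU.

Heat delivered = 37,100 BTU/h × 5.6 h = 207,760 BTU
Gas input = 207,760 / 0.88 = 236,091 BTU
= 236,091 / 100,000 = 2.361 therm
Cost = 2.361 × £1.34/therm = £3.16

£3.16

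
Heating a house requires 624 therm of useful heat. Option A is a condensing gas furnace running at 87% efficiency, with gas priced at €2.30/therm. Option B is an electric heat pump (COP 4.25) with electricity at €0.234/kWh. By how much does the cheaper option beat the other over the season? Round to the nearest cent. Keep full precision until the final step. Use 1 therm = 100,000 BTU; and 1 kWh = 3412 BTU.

€642.72

Heat load = 624 therm × 100,000 = 62,400,000 BTU
Gas: input = 62,400,000 / 0.87 = 71,724,138 BTU = 717.2 therm → 717.2 × €2.30 = €1,649.66
Heat pump: 62,400,000 BTU / 3412 = 18,290 kWh heat; / 4.25 = 4,303 kWh in → × €0.234 = €1,006.94
Difference = |€1,649.66 − €1,006.94| = €642.72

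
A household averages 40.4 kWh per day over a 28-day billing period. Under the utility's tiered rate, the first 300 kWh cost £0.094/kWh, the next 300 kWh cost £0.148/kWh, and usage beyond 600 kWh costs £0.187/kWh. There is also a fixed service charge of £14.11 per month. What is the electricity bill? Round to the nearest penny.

£186.04

Usage = 40.4 kWh/day × 28 days = 1131.2 kWh
First 300 kWh × £0.094 = £28.20
Next 300 kWh × £0.148 = £44.40
Remaining 531.2 kWh × £0.187 = £99.33
Energy charge = £171.93; + service £14.11 = £186.04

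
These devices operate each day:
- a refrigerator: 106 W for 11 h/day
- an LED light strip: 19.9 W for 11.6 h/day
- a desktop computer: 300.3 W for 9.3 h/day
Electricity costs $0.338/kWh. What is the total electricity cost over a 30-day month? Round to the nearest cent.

$42.48

refrigerator: 106 W × 11 h × 30 d = 34,980 Wh = 34.98 kWh
LED light strip: 19.9 W × 11.6 h × 30 d = 6,925 Wh = 6.925 kWh
desktop computer: 300.3 W × 9.3 h × 30 d = 83,784 Wh = 83.78 kWh
Total energy = 34.98 + 6.925 + 83.78 = 125.7 kWh
Cost = 125.7 kWh × $0.338 = $42.48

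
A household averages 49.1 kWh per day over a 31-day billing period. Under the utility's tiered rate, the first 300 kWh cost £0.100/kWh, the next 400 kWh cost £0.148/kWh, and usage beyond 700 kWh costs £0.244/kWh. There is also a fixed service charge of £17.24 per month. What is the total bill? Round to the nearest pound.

£307

Usage = 49.1 kWh/day × 31 days = 1522.1 kWh
First 300 kWh × £0.100 = £30.00
Next 400 kWh × £0.148 = £59.20
Remaining 822.1 kWh × £0.244 = £200.59
Energy charge = £289.79; + service £17.24 = £307.03 ≈ £307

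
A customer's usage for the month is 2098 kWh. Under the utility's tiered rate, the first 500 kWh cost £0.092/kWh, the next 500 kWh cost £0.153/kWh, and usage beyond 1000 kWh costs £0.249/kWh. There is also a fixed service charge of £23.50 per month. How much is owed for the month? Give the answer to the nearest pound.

First 500 kWh × £0.092 = £46.00
Next 500 kWh × £0.153 = £76.50
Remaining 1098 kWh × £0.249 = £273.40
Energy charge = £395.90; + service £23.50 = £419.40 ≈ £419

£419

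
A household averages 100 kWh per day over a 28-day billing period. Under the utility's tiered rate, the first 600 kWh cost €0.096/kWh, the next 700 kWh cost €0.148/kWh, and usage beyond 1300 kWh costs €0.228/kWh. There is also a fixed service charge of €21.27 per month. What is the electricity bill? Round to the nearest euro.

€524

Usage = 100 kWh/day × 28 days = 2800 kWh
First 600 kWh × €0.096 = €57.60
Next 700 kWh × €0.148 = €103.60
Remaining 1500 kWh × €0.228 = €342.00
Energy charge = €503.20; + service €21.27 = €524.47 ≈ €524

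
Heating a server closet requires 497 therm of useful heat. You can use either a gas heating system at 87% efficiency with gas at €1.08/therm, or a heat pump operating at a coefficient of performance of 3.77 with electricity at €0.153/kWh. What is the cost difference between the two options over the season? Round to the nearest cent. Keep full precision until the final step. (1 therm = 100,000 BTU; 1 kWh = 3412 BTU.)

€25.82

Heat load = 497 therm × 100,000 = 49,700,000 BTU
Gas: input = 49,700,000 / 0.87 = 57,126,437 BTU = 571.3 therm → 571.3 × €1.08 = €616.97
Heat pump: 49,700,000 BTU / 3412 = 14,570 kWh heat; / 3.77 = 3,864 kWh in → × €0.153 = €591.15
Difference = |€616.97 − €591.15| = €25.82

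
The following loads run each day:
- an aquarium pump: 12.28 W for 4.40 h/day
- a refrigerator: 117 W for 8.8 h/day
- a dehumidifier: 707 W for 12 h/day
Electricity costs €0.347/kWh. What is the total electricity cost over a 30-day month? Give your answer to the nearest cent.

€99.60

aquarium pump: 12.28 W × 4.40 h × 30 d = 1,621 Wh = 1.621 kWh
refrigerator: 117 W × 8.8 h × 30 d = 30,888 Wh = 30.89 kWh
dehumidifier: 707 W × 12 h × 30 d = 254,520 Wh = 254.5 kWh
Total energy = 1.621 + 30.89 + 254.5 = 287 kWh
Cost = 287 kWh × €0.347 = €99.60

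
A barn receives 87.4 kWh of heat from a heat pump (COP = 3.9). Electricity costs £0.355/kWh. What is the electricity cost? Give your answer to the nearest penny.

£7.96

Electrical input = 87.4 kWh / 3.9 = 22.41 kWh
Cost = 22.41 × £0.355/kWh = £7.96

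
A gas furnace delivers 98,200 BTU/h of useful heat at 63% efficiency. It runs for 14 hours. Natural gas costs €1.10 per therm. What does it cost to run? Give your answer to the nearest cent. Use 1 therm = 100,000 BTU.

Heat delivered = 98,200 BTU/h × 14 h = 1,374,800 BTU
Gas input = 1,374,800 / 0.63 = 2,182,222 BTU
= 2,182,222 / 100,000 = 21.82 therm
Cost = 21.82 × €1.10/therm = €24.00

€24.00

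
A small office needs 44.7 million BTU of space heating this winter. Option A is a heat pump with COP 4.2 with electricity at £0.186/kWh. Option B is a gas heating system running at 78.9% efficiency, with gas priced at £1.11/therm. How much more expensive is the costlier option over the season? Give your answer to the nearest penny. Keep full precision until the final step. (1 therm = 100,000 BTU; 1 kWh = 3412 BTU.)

Heat load = 44.7 × 10⁶ BTU = 44,700,000 BTU
Gas: input = 44,700,000 / 0.789 = 56,653,992 BTU = 566.5 therm → 566.5 × £1.11 = £628.86
Heat pump: 44,700,000 BTU / 3412 = 13,100 kWh heat; / 4.2 = 3,119 kWh in → × £0.186 = £580.18
Difference = |£628.86 − £580.18| = £48.68

£48.68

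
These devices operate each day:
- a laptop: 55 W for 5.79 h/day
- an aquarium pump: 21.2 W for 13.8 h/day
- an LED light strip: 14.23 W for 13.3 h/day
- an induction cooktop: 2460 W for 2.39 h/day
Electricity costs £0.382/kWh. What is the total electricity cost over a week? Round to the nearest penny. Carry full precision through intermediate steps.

laptop: 55 W × 5.79 h × 7 d = 2,229 Wh = 2.229 kWh
aquarium pump: 21.2 W × 13.8 h × 7 d = 2,048 Wh = 2.048 kWh
LED light strip: 14.23 W × 13.3 h × 7 d = 1,325 Wh = 1.325 kWh
induction cooktop: 2460 W × 2.39 h × 7 d = 41,156 Wh = 41.16 kWh
Total energy = 2.229 + 2.048 + 1.325 + 41.16 = 46.76 kWh
Cost = 46.76 kWh × £0.382 = £17.86

£17.86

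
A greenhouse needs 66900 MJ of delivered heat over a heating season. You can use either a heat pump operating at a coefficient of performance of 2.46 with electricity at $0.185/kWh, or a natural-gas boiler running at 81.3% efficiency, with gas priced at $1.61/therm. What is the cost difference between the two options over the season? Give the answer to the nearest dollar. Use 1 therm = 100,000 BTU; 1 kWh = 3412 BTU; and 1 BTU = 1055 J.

Heat load = 66900 MJ = 66,900,000,000 J / 1055 = 63,412,322 BTU
Gas: input = 63,412,322 / 0.813 = 77,997,936 BTU = 780 therm → 780 × $1.61 = $1,255.77
Heat pump: 63,412,322 BTU / 3412 = 18,590 kWh heat; / 2.46 = 7,555 kWh in → × $0.185 = $1,397.66
Difference = |$1,255.77 − $1,397.66| = $141.89 ≈ $142

$142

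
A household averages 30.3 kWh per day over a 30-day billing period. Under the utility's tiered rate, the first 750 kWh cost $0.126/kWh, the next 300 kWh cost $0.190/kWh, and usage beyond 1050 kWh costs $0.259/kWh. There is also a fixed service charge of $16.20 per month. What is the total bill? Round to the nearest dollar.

Usage = 30.3 kWh/day × 30 days = 909 kWh
First 750 kWh × $0.126 = $94.50
Next 159 kWh × $0.190 = $30.21
Remaining tier: 0 kWh (not reached)
Energy charge = $124.71; + service $16.20 = $140.91 ≈ $141

$141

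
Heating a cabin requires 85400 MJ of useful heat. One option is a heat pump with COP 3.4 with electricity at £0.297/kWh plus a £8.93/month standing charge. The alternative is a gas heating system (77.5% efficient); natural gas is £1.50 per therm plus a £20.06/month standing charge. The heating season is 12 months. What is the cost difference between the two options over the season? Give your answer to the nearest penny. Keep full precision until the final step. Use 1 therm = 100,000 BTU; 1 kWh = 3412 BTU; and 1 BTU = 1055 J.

Heat load = 85400 MJ = 85,400,000,000 J / 1055 = 80,947,867 BTU
Gas: input = 80,947,867 / 0.775 = 104,448,861 BTU = 1,044 therm → 1,044 × £1.50 = £1,566.73; + 12 × £20.06 standing = £1,807.45
Heat pump: 80,947,867 BTU / 3412 = 23,720 kWh heat; / 3.4 = 6,978 kWh in → × £0.297 = £2,072.40; + 12 × £8.93 standing = £2,179.56
Difference = |£1,807.45 − £2,179.56| = £372.11

£372.11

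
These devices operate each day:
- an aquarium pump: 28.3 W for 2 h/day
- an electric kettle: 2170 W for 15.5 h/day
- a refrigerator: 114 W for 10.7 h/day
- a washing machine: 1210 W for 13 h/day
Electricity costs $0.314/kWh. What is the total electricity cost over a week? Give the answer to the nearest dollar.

$111

aquarium pump: 28.3 W × 2 h × 7 d = 396 Wh = 0.3962 kWh
electric kettle: 2170 W × 15.5 h × 7 d = 235,445 Wh = 235.4 kWh
refrigerator: 114 W × 10.7 h × 7 d = 8,539 Wh = 8.539 kWh
washing machine: 1210 W × 13 h × 7 d = 110,110 Wh = 110.1 kWh
Total energy = 0.3962 + 235.4 + 8.539 + 110.1 = 354.5 kWh
Cost = 354.5 kWh × $0.314 = $111.31 ≈ $111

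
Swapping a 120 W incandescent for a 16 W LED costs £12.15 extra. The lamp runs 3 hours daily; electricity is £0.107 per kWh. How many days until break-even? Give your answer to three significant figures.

364 days

Power saved = 120 − 16 = 104 W
Daily energy saved = 104 W × 3 h = 312 Wh = 0.312 kWh
Daily savings = 0.312 × £0.107 = £0.0334
Payback = £12.15 / £0.0334 per day = 363.9 days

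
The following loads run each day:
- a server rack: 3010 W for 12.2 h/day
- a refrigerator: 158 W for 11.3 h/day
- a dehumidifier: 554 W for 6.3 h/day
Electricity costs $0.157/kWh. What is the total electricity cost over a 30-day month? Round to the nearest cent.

$197.81

server rack: 3010 W × 12.2 h × 30 d = 1,101,660 Wh = 1,102 kWh
refrigerator: 158 W × 11.3 h × 30 d = 53,562 Wh = 53.56 kWh
dehumidifier: 554 W × 6.3 h × 30 d = 104,706 Wh = 104.7 kWh
Total energy = 1,102 + 53.56 + 104.7 = 1,260 kWh
Cost = 1,260 kWh × $0.157 = $197.81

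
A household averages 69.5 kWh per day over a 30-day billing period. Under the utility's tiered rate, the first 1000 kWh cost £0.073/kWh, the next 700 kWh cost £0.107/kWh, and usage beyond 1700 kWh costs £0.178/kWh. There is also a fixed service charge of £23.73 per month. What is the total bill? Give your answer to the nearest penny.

Usage = 69.5 kWh/day × 30 days = 2085 kWh
First 1000 kWh × £0.073 = £73.00
Next 700 kWh × £0.107 = £74.90
Remaining 385 kWh × £0.178 = £68.53
Energy charge = £216.43; + service £23.73 = £240.16

£240.16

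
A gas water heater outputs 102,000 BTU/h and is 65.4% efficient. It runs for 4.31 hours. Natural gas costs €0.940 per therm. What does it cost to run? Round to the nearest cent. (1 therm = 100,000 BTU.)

Heat delivered = 102,000 BTU/h × 4.31 h = 439,620 BTU
Gas input = 439,620 / 0.654 = 672,202 BTU
= 672,202 / 100,000 = 6.722 therm
Cost = 6.722 × €0.940/therm = €6.32

€6.32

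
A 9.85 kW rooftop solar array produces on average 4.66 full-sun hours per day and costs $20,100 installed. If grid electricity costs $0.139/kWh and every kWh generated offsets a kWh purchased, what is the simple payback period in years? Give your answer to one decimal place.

8.6 years

Daily generation = 9.85 kW × 4.66 h = 45.9 kWh
Annual generation = 45.9 × 365 = 16754 kWh
Annual savings = 16754 × $0.139 = $2,328.79
Payback = $20,100 / $2,328.79 = 8.63 years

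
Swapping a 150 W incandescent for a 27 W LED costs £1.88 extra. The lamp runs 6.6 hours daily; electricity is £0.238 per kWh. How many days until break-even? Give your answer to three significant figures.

9.73 days

Power saved = 150 − 27 = 123 W
Daily energy saved = 123 W × 6.6 h = 811.8 Wh = 0.8118 kWh
Daily savings = 0.8118 × £0.238 = £0.1932
Payback = £1.88 / £0.1932 per day = 9.73 days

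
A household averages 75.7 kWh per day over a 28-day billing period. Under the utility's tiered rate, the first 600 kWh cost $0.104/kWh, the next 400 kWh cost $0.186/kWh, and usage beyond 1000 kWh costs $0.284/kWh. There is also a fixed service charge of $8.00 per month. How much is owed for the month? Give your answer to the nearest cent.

Usage = 75.7 kWh/day × 28 days = 2119.6 kWh
First 600 kWh × $0.104 = $62.40
Next 400 kWh × $0.186 = $74.40
Remaining 1119.6 kWh × $0.284 = $317.97
Energy charge = $454.77; + service $8.00 = $462.77

$462.77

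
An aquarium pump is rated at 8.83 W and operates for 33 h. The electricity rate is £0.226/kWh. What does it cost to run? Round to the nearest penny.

Energy = 8.83 W × 33 h = 291 Wh = 0.2914 kWh
Cost = 0.2914 kWh × £0.226/kWh = £0.07

£0.07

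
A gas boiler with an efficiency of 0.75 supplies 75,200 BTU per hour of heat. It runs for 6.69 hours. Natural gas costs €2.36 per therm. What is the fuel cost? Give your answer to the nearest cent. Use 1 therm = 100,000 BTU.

€15.83

Heat delivered = 75,200 BTU/h × 6.69 h = 503,088 BTU
Gas input = 503,088 / 0.75 = 670,784 BTU
= 670,784 / 100,000 = 6.708 therm
Cost = 6.708 × €2.36/therm = €15.83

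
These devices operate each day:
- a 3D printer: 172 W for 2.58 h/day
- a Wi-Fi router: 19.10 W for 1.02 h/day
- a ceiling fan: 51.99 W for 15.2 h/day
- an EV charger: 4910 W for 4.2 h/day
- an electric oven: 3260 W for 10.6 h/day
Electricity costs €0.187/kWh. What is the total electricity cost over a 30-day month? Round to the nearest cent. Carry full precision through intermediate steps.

3D printer: 172 W × 2.58 h × 30 d = 13,313 Wh = 13.31 kWh
Wi-Fi router: 19.10 W × 1.02 h × 30 d = 584 Wh = 0.5845 kWh
ceiling fan: 51.99 W × 15.2 h × 30 d = 23,707 Wh = 23.71 kWh
EV charger: 4910 W × 4.2 h × 30 d = 618,660 Wh = 618.7 kWh
electric oven: 3260 W × 10.6 h × 30 d = 1,036,680 Wh = 1,037 kWh
Total energy = 13.31 + 0.5845 + 23.71 + 618.7 + 1,037 = 1,693 kWh
Cost = 1,693 kWh × €0.187 = €316.58

€316.58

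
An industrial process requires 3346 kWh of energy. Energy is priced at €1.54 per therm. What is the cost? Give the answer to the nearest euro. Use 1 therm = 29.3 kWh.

€176

3346 kWh × (0.03413 therm/kWh) = 114.2 therm
Cost = 114.2 therm × €1.54/therm = €175.86 ≈ €176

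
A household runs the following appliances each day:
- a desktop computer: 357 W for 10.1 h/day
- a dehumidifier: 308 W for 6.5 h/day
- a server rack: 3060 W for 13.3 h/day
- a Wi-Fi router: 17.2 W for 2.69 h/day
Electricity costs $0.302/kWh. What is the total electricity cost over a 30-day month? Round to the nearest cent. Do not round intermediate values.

$419.95

desktop computer: 357 W × 10.1 h × 30 d = 108,171 Wh = 108.2 kWh
dehumidifier: 308 W × 6.5 h × 30 d = 60,060 Wh = 60.06 kWh
server rack: 3060 W × 13.3 h × 30 d = 1,220,940 Wh = 1,221 kWh
Wi-Fi router: 17.2 W × 2.69 h × 30 d = 1,388 Wh = 1.388 kWh
Total energy = 108.2 + 60.06 + 1,221 + 1.388 = 1,391 kWh
Cost = 1,391 kWh × $0.302 = $419.95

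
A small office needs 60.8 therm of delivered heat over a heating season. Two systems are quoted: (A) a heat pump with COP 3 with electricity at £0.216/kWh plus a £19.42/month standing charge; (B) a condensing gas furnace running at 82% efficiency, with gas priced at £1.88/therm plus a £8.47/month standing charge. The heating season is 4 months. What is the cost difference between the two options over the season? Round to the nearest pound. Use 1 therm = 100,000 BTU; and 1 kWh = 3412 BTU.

£33

Heat load = 60.8 therm × 100,000 = 6,080,000 BTU
Gas: input = 6,080,000 / 0.82 = 7,414,634 BTU = 74.15 therm → 74.15 × £1.88 = £139.40; + 4 × £8.47 standing = £173.28
Heat pump: 6,080,000 BTU / 3412 = 1,782 kWh heat; / 3 = 594 kWh in → × £0.216 = £128.30; + 4 × £19.42 standing = £205.98
Difference = |£173.28 − £205.98| = £32.70 ≈ £33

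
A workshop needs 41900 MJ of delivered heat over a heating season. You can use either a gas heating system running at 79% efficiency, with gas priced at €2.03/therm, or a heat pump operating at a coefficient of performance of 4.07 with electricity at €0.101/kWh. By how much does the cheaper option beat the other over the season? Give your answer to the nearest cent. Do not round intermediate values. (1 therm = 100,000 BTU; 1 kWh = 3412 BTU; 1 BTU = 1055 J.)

€731.69

Heat load = 41900 MJ = 41,900,000,000 J / 1055 = 39,715,640 BTU
Gas: input = 39,715,640 / 0.79 = 50,272,962 BTU = 502.7 therm → 502.7 × €2.03 = €1,020.54
Heat pump: 39,715,640 BTU / 3412 = 11,640 kWh heat; / 4.07 = 2,860 kWh in → × €0.101 = €288.85
Difference = |€1,020.54 − €288.85| = €731.69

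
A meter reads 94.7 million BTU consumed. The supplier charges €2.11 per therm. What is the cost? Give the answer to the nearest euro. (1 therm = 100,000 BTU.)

€1998

94.7 million BTU × (10 therm/million BTU) = 947 therm
Cost = 947 therm × €2.11/therm = €1,998.17 ≈ €1998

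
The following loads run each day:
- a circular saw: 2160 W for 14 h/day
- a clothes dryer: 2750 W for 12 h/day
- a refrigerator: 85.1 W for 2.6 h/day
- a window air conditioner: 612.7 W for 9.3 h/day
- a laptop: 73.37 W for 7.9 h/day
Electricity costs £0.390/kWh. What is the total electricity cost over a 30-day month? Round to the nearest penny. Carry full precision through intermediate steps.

£815.95

circular saw: 2160 W × 14 h × 30 d = 907,200 Wh = 907.2 kWh
clothes dryer: 2750 W × 12 h × 30 d = 990,000 Wh = 990 kWh
refrigerator: 85.1 W × 2.6 h × 30 d = 6,638 Wh = 6.638 kWh
window air conditioner: 612.7 W × 9.3 h × 30 d = 170,943 Wh = 170.9 kWh
laptop: 73.37 W × 7.9 h × 30 d = 17,389 Wh = 17.39 kWh
Total energy = 907.2 + 990 + 6.638 + 170.9 + 17.39 = 2,092 kWh
Cost = 2,092 kWh × £0.390 = £815.95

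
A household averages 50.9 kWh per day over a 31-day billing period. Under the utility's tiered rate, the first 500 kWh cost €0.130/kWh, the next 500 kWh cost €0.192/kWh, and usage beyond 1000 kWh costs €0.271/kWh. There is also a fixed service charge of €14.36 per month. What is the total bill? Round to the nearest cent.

Usage = 50.9 kWh/day × 31 days = 1577.9 kWh
First 500 kWh × €0.130 = €65.00
Next 500 kWh × €0.192 = €96.00
Remaining 577.9 kWh × €0.271 = €156.61
Energy charge = €317.61; + service €14.36 = €331.97

€331.97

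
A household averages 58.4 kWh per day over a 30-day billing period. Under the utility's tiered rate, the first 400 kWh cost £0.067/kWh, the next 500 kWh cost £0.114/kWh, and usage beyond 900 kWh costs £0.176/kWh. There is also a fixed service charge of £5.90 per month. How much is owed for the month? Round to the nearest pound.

£240

Usage = 58.4 kWh/day × 30 days = 1752 kWh
First 400 kWh × £0.067 = £26.80
Next 500 kWh × £0.114 = £57.00
Remaining 852 kWh × £0.176 = £149.95
Energy charge = £233.75; + service £5.90 = £239.65 ≈ £240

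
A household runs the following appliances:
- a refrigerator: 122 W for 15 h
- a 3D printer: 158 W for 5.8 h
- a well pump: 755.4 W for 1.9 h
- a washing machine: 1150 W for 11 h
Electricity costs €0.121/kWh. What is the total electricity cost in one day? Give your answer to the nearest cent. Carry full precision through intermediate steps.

€2.04

refrigerator: 122 W × 15 h = 1,830 Wh = 1.83 kWh
3D printer: 158 W × 5.8 h = 916 Wh = 0.9164 kWh
well pump: 755.4 W × 1.9 h = 1,435 Wh = 1.435 kWh
washing machine: 1150 W × 11 h = 12,650 Wh = 12.65 kWh
Total energy = 1.83 + 0.9164 + 1.435 + 12.65 = 16.83 kWh
Cost = 16.83 kWh × €0.121 = €2.04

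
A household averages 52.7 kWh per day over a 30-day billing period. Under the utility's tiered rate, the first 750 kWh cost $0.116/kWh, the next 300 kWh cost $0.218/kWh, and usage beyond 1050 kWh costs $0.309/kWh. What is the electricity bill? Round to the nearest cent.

$316.48

Usage = 52.7 kWh/day × 30 days = 1581 kWh
First 750 kWh × $0.116 = $87.00
Next 300 kWh × $0.218 = $65.40
Remaining 531 kWh × $0.309 = $164.08
Total = $316.48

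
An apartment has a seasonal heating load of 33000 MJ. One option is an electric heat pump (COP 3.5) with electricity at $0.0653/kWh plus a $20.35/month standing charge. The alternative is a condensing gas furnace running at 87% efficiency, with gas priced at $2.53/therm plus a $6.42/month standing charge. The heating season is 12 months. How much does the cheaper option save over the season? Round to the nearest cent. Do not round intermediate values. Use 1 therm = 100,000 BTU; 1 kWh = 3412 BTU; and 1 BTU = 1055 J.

Heat load = 33000 MJ = 33,000,000,000 J / 1055 = 31,279,621 BTU
Gas: input = 31,279,621 / 0.87 = 35,953,587 BTU = 359.5 therm → 359.5 × $2.53 = $909.63; + 12 × $6.42 standing = $986.67
Heat pump: 31,279,621 BTU / 3412 = 9,168 kWh heat; / 3.5 = 2,619 kWh in → × $0.0653 = $171.04; + 12 × $20.35 standing = $415.24
Difference = |$986.67 − $415.24| = $571.43

$571.43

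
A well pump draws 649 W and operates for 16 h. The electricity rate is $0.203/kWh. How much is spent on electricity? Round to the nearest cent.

$2.11

Energy = 649 W × 16 h = 10,384 Wh = 10.38 kWh
Cost = 10.38 kWh × $0.203/kWh = $2.11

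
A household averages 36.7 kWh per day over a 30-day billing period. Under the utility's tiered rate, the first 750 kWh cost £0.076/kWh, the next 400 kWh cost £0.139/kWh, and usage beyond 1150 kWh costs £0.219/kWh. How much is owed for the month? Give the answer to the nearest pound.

£106

Usage = 36.7 kWh/day × 30 days = 1101 kWh
First 750 kWh × £0.076 = £57.00
Next 351 kWh × £0.139 = £48.79
Remaining tier: 0 kWh (not reached)
Total = £105.79 ≈ £106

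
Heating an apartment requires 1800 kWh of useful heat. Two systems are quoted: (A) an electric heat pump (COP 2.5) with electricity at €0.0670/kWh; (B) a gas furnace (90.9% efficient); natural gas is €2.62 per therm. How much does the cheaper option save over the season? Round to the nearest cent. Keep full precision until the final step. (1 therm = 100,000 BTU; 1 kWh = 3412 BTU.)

€128.78

Heat load = 1800 kWh × 3412 = 6,141,600 BTU
Gas: input = 6,141,600 / 0.909 = 6,756,436 BTU = 67.56 therm → 67.56 × €2.62 = €177.02
Heat pump: 6,141,600 BTU / 3412 = 1,800 kWh heat; / 2.5 = 720 kWh in → × €0.0670 = €48.24
Difference = |€177.02 − €48.24| = €128.78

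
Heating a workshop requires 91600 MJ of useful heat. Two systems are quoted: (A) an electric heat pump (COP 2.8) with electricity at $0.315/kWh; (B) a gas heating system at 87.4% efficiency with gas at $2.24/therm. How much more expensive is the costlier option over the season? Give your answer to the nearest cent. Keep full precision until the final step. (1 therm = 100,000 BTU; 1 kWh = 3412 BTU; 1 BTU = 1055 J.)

Heat load = 91600 MJ = 91,600,000,000 J / 1055 = 86,824,645 BTU
Gas: input = 86,824,645 / 0.874 = 99,341,699 BTU = 993.4 therm → 993.4 × $2.24 = $2,225.25
Heat pump: 86,824,645 BTU / 3412 = 25,450 kWh heat; / 2.8 = 9,088 kWh in → × $0.315 = $2,862.77
Difference = |$2,225.25 − $2,862.77| = $637.52

$637.52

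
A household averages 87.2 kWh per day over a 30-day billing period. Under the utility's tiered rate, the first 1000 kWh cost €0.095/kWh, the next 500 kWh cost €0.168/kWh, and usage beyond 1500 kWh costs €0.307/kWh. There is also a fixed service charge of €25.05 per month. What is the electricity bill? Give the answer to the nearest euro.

Usage = 87.2 kWh/day × 30 days = 2616 kWh
First 1000 kWh × €0.095 = €95.00
Next 500 kWh × €0.168 = €84.00
Remaining 1116 kWh × €0.307 = €342.61
Energy charge = €521.61; + service €25.05 = €546.66 ≈ €547

€547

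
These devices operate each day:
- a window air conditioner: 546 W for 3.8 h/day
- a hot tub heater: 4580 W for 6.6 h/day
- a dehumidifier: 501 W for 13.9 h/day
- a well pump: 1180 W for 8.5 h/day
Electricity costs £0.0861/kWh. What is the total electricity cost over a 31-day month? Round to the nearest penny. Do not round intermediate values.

£131.58

window air conditioner: 546 W × 3.8 h × 31 d = 64,319 Wh = 64.32 kWh
hot tub heater: 4580 W × 6.6 h × 31 d = 937,068 Wh = 937.1 kWh
dehumidifier: 501 W × 13.9 h × 31 d = 215,881 Wh = 215.9 kWh
well pump: 1180 W × 8.5 h × 31 d = 310,930 Wh = 310.9 kWh
Total energy = 64.32 + 937.1 + 215.9 + 310.9 = 1,528 kWh
Cost = 1,528 kWh × £0.0861 = £131.58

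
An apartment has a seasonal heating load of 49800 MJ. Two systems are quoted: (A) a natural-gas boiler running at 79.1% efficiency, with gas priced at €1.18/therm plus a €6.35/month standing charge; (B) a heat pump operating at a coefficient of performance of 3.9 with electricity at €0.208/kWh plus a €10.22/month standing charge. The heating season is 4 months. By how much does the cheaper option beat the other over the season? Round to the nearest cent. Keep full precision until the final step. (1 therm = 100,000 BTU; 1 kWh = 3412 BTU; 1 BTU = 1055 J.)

€49.15

Heat load = 49800 MJ = 49,800,000,000 J / 1055 = 47,203,791 BTU
Gas: input = 47,203,791 / 0.791 = 59,676,095 BTU = 596.8 therm → 596.8 × €1.18 = €704.18; + 4 × €6.35 standing = €729.58
Heat pump: 47,203,791 BTU / 3412 = 13,830 kWh heat; / 3.9 = 3,547 kWh in → × €0.208 = €737.85; + 4 × €10.22 standing = €778.73
Difference = |€729.58 − €778.73| = €49.15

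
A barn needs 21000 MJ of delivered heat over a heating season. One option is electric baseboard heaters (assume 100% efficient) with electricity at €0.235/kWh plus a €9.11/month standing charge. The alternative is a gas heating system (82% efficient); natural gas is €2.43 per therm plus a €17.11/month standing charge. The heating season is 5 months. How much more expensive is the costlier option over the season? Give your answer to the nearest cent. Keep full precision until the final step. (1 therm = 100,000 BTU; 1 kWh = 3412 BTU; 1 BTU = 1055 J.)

Heat load = 21000 MJ = 21,000,000,000 J / 1055 = 19,905,213 BTU
Gas: input = 19,905,213 / 0.82 = 24,274,650 BTU = 242.7 therm → 242.7 × €2.43 = €589.87; + 5 × €17.11 standing = €675.42
Electric: 19,905,213 BTU / 3412 = 5,834 kWh → × €0.235 = €1,370.96; + 5 × €9.11 standing = €1,416.51
Difference = |€675.42 − €1,416.51| = €741.09

€741.09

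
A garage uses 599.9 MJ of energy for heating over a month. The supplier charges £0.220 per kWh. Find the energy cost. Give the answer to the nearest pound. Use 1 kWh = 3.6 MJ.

£37

599.9 MJ × (0.27778 kWh/MJ) = 166.6 kWh
Cost = 166.6 kWh × £0.220/kWh = £36.66 ≈ £37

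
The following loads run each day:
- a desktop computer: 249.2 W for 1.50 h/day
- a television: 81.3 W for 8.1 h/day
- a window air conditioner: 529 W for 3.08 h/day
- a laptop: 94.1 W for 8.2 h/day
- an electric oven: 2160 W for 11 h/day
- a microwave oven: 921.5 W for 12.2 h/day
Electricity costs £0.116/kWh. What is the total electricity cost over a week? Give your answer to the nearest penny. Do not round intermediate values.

£31.21

desktop computer: 249.2 W × 1.50 h × 7 d = 2,617 Wh = 2.617 kWh
television: 81.3 W × 8.1 h × 7 d = 4,610 Wh = 4.61 kWh
window air conditioner: 529 W × 3.08 h × 7 d = 11,405 Wh = 11.41 kWh
laptop: 94.1 W × 8.2 h × 7 d = 5,401 Wh = 5.401 kWh
electric oven: 2160 W × 11 h × 7 d = 166,320 Wh = 166.3 kWh
microwave oven: 921.5 W × 12.2 h × 7 d = 78,696 Wh = 78.7 kWh
Total energy = 2.617 + 4.61 + 11.41 + 5.401 + 166.3 + 78.7 = 269 kWh
Cost = 269 kWh × £0.116 = £31.21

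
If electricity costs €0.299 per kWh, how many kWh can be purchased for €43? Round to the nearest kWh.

€43 / €0.299 per kWh = 143.8 kWh

144 kWh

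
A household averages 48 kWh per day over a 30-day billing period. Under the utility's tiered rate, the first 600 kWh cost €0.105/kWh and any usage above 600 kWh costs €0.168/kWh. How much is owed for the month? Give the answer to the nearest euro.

€204

Usage = 48 kWh/day × 30 days = 1440 kWh
First 600 kWh × €0.105 = €63.00
Remaining 840 kWh × €0.168 = €141.12
Total = €204.12 ≈ €204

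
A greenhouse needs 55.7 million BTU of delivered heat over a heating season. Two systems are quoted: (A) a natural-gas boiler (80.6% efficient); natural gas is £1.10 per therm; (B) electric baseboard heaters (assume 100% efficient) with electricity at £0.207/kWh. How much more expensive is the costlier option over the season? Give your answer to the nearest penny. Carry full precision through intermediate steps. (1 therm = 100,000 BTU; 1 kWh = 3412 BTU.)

£2619.05

Heat load = 55.7 × 10⁶ BTU = 55,700,000 BTU
Gas: input = 55,700,000 / 0.806 = 69,106,700 BTU = 691.1 therm → 691.1 × £1.10 = £760.17
Electric: 55,700,000 BTU / 3412 = 16,320 kWh → × £0.207 = £3,379.22
Difference = |£760.17 − £3,379.22| = £2,619.05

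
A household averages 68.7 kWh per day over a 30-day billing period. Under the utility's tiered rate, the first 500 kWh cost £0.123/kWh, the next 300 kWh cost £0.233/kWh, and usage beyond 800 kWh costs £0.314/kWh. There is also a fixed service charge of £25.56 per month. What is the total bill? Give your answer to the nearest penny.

Usage = 68.7 kWh/day × 30 days = 2061 kWh
First 500 kWh × £0.123 = £61.50
Next 300 kWh × £0.233 = £69.90
Remaining 1261 kWh × £0.314 = £395.95
Energy charge = £527.35; + service £25.56 = £552.91

£552.91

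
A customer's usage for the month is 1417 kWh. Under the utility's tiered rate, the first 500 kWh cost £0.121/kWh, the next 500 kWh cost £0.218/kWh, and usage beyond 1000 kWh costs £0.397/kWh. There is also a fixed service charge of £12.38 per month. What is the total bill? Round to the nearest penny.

£347.43

First 500 kWh × £0.121 = £60.50
Next 500 kWh × £0.218 = £109.00
Remaining 417 kWh × £0.397 = £165.55
Energy charge = £335.05; + service £12.38 = £347.43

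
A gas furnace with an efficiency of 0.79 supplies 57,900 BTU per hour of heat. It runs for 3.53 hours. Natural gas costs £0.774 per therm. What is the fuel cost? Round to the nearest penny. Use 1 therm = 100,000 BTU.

£2.00

Heat delivered = 57,900 BTU/h × 3.53 h = 204,387 BTU
Gas input = 204,387 / 0.79 = 258,718 BTU
= 258,718 / 100,000 = 2.587 therm
Cost = 2.587 × £0.774/therm = £2.00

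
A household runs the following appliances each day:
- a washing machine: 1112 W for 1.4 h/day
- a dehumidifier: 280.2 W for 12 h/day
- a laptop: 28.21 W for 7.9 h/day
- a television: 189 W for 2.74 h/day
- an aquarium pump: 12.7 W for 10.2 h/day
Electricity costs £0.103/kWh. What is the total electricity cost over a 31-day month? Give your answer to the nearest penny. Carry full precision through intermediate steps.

washing machine: 1112 W × 1.4 h × 31 d = 48,261 Wh = 48.26 kWh
dehumidifier: 280.2 W × 12 h × 31 d = 104,234 Wh = 104.2 kWh
laptop: 28.21 W × 7.9 h × 31 d = 6,909 Wh = 6.909 kWh
television: 189 W × 2.74 h × 31 d = 16,054 Wh = 16.05 kWh
aquarium pump: 12.7 W × 10.2 h × 31 d = 4,016 Wh = 4.016 kWh
Total energy = 48.26 + 104.2 + 6.909 + 16.05 + 4.016 = 179.5 kWh
Cost = 179.5 kWh × £0.103 = £18.49

£18.49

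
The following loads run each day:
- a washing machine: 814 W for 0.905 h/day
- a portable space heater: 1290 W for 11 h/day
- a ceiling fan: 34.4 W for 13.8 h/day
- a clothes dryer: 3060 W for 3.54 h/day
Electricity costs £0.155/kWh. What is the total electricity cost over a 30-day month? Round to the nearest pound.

washing machine: 814 W × 0.905 h × 30 d = 22,100 Wh = 22.1 kWh
portable space heater: 1290 W × 11 h × 30 d = 425,700 Wh = 425.7 kWh
ceiling fan: 34.4 W × 13.8 h × 30 d = 14,242 Wh = 14.24 kWh
clothes dryer: 3060 W × 3.54 h × 30 d = 324,972 Wh = 325 kWh
Total energy = 22.1 + 425.7 + 14.24 + 325 = 787 kWh
Cost = 787 kWh × £0.155 = £121.99 ≈ £122

£122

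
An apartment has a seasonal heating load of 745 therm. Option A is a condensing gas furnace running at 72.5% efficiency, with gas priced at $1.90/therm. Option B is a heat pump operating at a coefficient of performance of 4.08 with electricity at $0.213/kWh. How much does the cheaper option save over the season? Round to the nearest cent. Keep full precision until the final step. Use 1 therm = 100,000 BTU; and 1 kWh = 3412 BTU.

Heat load = 745 therm × 100,000 = 74,500,000 BTU
Gas: input = 74,500,000 / 0.725 = 102,758,621 BTU = 1,028 therm → 1,028 × $1.90 = $1,952.41
Heat pump: 74,500,000 BTU / 3412 = 21,830 kWh heat; / 4.08 = 5,352 kWh in → × $0.213 = $1,139.90
Difference = |$1,952.41 − $1,139.90| = $812.51

$812.51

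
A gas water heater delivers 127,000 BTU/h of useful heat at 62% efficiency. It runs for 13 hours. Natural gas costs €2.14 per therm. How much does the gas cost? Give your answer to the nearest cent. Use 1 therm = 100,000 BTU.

Heat delivered = 127,000 BTU/h × 13 h = 1,651,000 BTU
Gas input = 1,651,000 / 0.62 = 2,662,903 BTU
= 2,662,903 / 100,000 = 26.63 therm
Cost = 26.63 × €2.14/therm = €56.99

€56.99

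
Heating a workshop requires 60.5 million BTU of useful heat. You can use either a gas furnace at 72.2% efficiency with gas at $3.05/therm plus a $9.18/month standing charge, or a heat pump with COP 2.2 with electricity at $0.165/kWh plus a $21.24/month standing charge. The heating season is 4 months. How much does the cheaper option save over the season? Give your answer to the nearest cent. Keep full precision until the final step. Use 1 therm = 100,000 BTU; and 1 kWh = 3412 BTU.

$1177.64

Heat load = 60.5 × 10⁶ BTU = 60,500,000 BTU
Gas: input = 60,500,000 / 0.722 = 83,795,014 BTU = 838 therm → 838 × $3.05 = $2,555.75; + 4 × $9.18 standing = $2,592.47
Heat pump: 60,500,000 BTU / 3412 = 17,730 kWh heat; / 2.2 = 8,060 kWh in → × $0.165 = $1,329.87; + 4 × $21.24 standing = $1,414.83
Difference = |$2,592.47 − $1,414.83| = $1,177.64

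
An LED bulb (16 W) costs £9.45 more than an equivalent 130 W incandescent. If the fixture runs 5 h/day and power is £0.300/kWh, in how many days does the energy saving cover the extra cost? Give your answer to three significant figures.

Power saved = 130 − 16 = 114 W
Daily energy saved = 114 W × 5 h = 570 Wh = 0.57 kWh
Daily savings = 0.57 × £0.300 = £0.1710
Payback = £9.45 / £0.1710 per day = 55.26 days

55.3 days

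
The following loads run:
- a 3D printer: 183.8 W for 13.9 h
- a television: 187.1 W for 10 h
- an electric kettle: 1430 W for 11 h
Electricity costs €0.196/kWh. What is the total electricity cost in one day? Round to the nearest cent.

3D printer: 183.8 W × 13.9 h = 2,555 Wh = 2.555 kWh
television: 187.1 W × 10 h = 1,871 Wh = 1.871 kWh
electric kettle: 1430 W × 11 h = 15,730 Wh = 15.73 kWh
Total energy = 2.555 + 1.871 + 15.73 = 20.16 kWh
Cost = 20.16 kWh × €0.196 = €3.95

€3.95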